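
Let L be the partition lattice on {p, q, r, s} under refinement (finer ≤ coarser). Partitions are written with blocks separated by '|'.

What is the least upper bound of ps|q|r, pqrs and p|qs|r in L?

pqrs

The join of ps|q|r, pqrs, p|qs|r merges any blocks that overlap across the partitions, giving pqrs.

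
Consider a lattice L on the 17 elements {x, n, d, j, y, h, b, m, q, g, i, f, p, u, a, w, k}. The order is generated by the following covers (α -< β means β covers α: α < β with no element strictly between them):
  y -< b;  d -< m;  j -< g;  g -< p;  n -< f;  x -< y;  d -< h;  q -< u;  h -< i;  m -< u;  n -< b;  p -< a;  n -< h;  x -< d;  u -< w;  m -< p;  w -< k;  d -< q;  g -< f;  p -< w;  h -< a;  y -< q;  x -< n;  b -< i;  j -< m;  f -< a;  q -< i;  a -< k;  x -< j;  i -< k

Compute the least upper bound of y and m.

u

Common upper bounds of {y, m}: k, u, w.
The least among these is u.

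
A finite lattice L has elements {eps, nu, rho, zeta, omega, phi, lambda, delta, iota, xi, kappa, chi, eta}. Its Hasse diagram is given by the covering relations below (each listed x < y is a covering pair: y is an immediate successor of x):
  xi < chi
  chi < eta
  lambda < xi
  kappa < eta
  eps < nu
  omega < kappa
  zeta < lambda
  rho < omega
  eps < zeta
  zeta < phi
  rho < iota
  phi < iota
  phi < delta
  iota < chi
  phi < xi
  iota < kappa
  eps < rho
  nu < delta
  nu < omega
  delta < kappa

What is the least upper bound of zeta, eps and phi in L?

phi

Common upper bounds of {zeta, eps, phi}: chi, delta, eta, iota, kappa, phi, xi.
The least among these is phi.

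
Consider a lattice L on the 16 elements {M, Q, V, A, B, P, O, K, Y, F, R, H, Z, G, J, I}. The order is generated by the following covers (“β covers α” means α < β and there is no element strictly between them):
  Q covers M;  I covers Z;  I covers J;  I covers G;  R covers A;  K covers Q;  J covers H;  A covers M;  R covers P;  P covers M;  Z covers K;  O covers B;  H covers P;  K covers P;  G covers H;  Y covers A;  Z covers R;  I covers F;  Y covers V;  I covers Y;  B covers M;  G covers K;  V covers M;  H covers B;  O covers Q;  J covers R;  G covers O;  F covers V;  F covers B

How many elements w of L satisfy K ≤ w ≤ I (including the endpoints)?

The interval [K, I] = {G, I, K, Z}, which has 4 elements.

4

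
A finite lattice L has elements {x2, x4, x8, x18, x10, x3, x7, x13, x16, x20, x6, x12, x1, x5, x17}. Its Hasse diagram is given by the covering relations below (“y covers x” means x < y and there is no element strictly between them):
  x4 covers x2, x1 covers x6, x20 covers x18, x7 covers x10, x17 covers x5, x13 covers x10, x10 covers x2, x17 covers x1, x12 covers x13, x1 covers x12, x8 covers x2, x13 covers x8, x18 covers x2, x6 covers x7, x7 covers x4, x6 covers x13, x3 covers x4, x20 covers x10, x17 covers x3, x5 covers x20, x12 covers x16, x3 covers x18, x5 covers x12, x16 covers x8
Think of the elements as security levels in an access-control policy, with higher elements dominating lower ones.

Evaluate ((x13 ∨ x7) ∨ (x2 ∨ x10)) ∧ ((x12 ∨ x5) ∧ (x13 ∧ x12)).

x13 ∨ x7 = x6
x2 ∨ x10 = x10
x6 ∨ x10 = x6
x12 ∨ x5 = x5
x13 ∧ x12 = x13
x5 ∧ x13 = x13
x6 ∧ x13 = x13

x13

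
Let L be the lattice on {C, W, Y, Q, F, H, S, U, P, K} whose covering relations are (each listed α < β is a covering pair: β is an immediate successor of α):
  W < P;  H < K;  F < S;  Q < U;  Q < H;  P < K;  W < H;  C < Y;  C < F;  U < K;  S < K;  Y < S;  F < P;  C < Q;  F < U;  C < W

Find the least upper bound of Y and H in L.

K

Common upper bounds of {Y, H}: K.
The least among these is K.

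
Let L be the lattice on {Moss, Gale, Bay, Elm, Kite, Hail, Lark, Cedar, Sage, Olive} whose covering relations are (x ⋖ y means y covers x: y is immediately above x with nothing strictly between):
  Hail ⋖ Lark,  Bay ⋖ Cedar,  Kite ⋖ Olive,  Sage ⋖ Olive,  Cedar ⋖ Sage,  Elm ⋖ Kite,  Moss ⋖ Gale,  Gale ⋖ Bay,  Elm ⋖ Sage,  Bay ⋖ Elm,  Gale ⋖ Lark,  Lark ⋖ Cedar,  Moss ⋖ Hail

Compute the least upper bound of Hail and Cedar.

Common upper bounds of {Hail, Cedar}: Cedar, Olive, Sage.
The least among these is Cedar.

Cedar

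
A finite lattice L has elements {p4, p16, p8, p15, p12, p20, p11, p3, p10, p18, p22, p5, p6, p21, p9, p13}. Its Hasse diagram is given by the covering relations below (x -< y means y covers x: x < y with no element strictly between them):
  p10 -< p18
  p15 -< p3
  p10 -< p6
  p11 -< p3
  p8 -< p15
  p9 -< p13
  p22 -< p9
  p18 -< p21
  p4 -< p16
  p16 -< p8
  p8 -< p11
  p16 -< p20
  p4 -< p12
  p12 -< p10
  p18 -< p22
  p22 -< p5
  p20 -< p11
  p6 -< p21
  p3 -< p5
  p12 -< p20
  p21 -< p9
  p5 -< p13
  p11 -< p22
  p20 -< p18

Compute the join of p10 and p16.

Common upper bounds of {p10, p16}: p13, p18, p21, p22, p5, p9.
The least among these is p18.

p18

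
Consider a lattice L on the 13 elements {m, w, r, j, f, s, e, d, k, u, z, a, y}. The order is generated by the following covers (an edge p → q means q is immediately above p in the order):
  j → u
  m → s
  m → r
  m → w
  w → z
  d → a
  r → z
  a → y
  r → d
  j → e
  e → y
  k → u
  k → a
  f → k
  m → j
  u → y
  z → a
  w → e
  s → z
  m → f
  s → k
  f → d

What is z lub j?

Common upper bounds of {z, j}: y.
The least among these is y.

y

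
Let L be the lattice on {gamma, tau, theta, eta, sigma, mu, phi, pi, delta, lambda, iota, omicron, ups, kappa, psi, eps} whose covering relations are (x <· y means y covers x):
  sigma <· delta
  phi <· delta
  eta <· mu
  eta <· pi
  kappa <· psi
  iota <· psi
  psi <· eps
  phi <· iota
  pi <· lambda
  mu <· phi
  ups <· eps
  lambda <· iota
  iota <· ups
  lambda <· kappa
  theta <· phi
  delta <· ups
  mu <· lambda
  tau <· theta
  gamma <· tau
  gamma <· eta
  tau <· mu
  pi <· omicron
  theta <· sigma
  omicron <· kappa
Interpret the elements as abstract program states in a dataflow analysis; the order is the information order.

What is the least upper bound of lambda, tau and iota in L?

iota

Common upper bounds of {lambda, tau, iota}: eps, iota, psi, ups.
The least among these is iota.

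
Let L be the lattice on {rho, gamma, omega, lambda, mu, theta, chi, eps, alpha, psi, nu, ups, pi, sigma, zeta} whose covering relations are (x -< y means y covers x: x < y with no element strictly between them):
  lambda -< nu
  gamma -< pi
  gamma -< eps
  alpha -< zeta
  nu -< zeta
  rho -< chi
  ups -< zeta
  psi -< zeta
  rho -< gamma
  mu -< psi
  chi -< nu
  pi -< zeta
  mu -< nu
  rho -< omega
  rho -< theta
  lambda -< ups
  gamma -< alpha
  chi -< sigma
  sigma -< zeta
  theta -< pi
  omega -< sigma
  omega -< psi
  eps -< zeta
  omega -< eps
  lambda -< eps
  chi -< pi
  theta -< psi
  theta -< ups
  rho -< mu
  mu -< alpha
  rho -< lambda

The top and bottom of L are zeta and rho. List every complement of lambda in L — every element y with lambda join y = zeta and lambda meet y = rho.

Need y with lambda ∨ y = zeta and lambda ∧ y = rho.
Checking each element gives: alpha, pi, psi, sigma.

alpha, pi, psi, sigma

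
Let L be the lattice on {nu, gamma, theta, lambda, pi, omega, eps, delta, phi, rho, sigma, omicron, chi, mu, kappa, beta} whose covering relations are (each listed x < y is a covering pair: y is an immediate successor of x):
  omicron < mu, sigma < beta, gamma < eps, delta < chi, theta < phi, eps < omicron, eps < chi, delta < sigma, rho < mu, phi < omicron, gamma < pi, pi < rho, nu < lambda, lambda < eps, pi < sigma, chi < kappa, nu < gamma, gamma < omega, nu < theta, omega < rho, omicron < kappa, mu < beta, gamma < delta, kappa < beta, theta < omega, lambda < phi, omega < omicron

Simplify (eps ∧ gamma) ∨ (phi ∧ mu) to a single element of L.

eps ∧ gamma = gamma
phi ∧ mu = phi
gamma ∨ phi = omicron

omicron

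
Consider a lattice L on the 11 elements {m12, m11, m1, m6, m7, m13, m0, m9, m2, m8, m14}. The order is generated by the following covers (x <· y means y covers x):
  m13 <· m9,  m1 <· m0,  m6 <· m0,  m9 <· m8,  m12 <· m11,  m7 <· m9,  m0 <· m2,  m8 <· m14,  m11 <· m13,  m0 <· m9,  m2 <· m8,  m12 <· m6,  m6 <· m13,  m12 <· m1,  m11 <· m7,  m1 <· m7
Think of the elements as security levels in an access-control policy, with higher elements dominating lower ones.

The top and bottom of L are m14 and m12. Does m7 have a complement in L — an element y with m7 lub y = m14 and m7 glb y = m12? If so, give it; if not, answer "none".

For every candidate y, either m7 ∨ y ≠ m14 or m7 ∧ y ≠ m12; no complement exists.

none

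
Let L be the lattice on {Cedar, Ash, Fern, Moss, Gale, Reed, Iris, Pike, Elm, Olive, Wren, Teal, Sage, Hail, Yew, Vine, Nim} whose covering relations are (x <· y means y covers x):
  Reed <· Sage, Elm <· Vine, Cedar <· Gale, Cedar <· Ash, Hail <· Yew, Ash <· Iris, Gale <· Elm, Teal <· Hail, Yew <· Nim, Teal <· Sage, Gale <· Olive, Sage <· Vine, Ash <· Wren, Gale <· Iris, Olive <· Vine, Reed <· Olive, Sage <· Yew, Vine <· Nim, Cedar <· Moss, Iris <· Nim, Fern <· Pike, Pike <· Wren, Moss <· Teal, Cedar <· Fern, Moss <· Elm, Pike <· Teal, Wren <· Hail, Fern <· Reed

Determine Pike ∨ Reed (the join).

Sage

Common upper bounds of {Pike, Reed}: Nim, Sage, Vine, Yew.
The least among these is Sage.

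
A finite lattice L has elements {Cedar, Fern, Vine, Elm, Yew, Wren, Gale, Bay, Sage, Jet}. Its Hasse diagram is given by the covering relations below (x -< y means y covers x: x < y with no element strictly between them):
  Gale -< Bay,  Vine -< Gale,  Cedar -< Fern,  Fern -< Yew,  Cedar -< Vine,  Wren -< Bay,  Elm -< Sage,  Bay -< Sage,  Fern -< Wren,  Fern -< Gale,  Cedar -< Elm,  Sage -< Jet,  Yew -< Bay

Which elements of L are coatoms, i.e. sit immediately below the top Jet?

Sage

The coatoms are exactly the elements covered by Jet: Sage.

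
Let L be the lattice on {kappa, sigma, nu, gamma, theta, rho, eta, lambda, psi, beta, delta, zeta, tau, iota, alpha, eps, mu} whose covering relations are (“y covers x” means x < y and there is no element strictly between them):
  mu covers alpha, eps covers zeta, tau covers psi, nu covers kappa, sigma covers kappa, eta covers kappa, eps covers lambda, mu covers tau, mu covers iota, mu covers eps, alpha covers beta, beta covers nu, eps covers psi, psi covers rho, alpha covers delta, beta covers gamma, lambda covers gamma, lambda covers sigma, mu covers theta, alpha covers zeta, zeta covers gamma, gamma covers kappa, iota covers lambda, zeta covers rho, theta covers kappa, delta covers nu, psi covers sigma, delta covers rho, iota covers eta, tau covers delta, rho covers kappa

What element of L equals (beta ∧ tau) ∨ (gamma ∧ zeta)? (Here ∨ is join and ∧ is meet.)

beta

beta ∧ tau = nu
gamma ∧ zeta = gamma
nu ∨ gamma = beta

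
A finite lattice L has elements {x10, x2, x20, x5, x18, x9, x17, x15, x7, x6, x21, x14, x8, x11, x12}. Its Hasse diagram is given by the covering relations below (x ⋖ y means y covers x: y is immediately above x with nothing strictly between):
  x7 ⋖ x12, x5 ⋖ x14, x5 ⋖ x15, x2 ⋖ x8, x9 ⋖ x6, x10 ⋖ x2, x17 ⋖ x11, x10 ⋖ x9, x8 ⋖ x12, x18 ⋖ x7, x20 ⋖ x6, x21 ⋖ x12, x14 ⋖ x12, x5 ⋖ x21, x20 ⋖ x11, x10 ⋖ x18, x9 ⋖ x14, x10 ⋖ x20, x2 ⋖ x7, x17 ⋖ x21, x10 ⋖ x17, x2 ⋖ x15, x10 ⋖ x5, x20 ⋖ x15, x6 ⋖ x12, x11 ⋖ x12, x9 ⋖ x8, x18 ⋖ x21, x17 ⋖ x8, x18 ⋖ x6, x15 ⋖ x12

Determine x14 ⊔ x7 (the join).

x12

Common upper bounds of {x14, x7}: x12.
The least among these is x12.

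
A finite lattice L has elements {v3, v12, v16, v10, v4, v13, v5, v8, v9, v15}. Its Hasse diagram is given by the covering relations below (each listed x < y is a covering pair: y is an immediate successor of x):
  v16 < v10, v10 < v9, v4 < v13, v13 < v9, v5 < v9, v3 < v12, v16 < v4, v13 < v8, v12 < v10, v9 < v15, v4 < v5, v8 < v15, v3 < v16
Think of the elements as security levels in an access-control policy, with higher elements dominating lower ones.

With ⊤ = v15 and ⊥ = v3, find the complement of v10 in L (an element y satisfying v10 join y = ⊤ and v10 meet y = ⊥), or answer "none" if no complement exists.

For every candidate y, either v10 ∨ y ≠ v15 or v10 ∧ y ≠ v3; no complement exists.

none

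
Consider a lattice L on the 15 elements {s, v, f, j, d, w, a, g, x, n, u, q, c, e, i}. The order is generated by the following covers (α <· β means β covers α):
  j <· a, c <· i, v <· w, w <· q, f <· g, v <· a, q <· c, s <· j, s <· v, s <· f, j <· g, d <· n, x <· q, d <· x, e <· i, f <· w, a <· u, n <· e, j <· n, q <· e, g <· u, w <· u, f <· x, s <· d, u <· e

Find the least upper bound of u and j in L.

Common upper bounds of {u, j}: e, i, u.
The least among these is u.

u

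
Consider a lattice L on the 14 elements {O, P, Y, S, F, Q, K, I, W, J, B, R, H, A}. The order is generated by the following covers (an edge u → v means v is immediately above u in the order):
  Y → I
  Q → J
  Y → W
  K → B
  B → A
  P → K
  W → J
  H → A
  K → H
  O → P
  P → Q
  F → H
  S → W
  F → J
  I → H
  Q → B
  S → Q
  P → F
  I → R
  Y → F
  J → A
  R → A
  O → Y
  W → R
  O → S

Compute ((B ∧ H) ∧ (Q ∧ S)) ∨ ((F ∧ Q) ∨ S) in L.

Q

B ∧ H = K
Q ∧ S = S
K ∧ S = O
F ∧ Q = P
P ∨ S = Q
O ∨ Q = Q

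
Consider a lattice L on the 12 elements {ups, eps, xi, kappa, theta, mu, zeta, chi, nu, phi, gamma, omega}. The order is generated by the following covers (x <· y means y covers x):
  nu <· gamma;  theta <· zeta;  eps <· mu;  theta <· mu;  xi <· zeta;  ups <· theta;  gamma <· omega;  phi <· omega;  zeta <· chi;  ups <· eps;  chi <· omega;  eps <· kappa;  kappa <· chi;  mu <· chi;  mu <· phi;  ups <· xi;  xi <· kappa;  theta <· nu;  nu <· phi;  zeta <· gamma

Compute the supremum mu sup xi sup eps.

chi

Common upper bounds of {mu, xi, eps}: chi, omega.
The least among these is chi.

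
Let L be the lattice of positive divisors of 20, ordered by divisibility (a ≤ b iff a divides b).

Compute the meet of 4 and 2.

2

Common lower bounds of {4, 2}: 1, 2.
The greatest among these is 2.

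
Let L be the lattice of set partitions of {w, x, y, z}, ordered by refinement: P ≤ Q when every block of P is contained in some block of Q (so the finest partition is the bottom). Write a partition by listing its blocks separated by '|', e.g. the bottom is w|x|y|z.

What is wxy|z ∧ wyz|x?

wy|x|z

The meet (common refinement) of wxy|z and wyz|x intersects blocks pairwise, giving wy|x|z.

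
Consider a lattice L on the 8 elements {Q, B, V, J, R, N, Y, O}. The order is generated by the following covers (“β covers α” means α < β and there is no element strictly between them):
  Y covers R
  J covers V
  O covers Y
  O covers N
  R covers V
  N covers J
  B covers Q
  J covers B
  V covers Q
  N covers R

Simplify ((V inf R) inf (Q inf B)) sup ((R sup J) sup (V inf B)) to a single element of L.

V ∧ R = V
Q ∧ B = Q
V ∧ Q = Q
R ∨ J = N
V ∧ B = Q
N ∨ Q = N
Q ∨ N = N

N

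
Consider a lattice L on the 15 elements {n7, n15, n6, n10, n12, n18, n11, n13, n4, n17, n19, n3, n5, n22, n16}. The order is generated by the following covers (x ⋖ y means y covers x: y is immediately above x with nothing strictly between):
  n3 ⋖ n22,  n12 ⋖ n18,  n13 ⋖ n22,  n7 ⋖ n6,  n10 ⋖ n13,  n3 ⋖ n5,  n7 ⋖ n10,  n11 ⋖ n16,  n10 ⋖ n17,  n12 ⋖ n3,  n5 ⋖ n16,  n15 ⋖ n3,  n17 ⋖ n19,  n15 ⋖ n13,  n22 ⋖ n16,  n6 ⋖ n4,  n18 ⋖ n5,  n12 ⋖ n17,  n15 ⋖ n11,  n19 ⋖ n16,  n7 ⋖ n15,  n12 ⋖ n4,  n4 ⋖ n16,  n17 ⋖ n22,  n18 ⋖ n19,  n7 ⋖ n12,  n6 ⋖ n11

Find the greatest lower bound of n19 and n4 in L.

Common lower bounds of {n19, n4}: n12, n7.
The greatest among these is n12.

n12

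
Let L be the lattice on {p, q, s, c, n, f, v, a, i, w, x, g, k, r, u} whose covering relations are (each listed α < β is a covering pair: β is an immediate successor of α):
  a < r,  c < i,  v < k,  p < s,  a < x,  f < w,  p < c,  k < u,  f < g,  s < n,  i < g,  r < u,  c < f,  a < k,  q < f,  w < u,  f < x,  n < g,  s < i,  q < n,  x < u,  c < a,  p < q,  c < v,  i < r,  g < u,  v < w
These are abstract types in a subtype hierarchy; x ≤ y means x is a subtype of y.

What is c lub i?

Common upper bounds of {c, i}: g, i, r, u.
The least among these is i.

i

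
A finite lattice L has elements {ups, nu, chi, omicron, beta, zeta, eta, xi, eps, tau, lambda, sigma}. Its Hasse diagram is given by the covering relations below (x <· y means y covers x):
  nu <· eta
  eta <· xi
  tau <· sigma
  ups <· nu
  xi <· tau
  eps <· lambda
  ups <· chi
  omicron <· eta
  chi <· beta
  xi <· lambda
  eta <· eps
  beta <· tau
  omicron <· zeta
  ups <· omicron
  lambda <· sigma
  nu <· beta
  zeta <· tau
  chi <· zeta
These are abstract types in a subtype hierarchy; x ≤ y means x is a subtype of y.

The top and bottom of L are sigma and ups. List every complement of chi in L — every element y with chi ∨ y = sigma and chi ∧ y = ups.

Need y with chi ∨ y = sigma and chi ∧ y = ups.
Checking each element gives: eps, lambda.

eps, lambda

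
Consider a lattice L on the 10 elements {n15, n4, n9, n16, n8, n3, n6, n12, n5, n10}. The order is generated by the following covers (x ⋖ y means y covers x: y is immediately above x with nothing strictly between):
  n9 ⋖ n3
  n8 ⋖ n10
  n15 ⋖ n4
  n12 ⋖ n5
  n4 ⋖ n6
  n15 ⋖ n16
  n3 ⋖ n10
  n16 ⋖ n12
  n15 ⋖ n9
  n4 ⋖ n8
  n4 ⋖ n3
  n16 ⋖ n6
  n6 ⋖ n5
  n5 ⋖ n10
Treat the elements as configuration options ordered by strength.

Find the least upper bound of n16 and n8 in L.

Common upper bounds of {n16, n8}: n10.
The least among these is n10.

n10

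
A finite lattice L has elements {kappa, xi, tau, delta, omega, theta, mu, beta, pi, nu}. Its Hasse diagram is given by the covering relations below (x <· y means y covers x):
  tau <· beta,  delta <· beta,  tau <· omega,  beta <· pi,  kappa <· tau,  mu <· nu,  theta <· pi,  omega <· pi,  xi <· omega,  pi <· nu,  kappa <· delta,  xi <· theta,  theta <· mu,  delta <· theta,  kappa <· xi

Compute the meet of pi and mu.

theta

Common lower bounds of {pi, mu}: delta, kappa, theta, xi.
The greatest among these is theta.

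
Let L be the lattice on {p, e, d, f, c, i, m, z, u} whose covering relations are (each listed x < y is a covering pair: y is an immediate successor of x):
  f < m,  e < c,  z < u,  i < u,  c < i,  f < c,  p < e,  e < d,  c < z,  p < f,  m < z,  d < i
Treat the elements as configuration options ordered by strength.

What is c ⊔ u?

Common upper bounds of {c, u}: u.
The least among these is u.

u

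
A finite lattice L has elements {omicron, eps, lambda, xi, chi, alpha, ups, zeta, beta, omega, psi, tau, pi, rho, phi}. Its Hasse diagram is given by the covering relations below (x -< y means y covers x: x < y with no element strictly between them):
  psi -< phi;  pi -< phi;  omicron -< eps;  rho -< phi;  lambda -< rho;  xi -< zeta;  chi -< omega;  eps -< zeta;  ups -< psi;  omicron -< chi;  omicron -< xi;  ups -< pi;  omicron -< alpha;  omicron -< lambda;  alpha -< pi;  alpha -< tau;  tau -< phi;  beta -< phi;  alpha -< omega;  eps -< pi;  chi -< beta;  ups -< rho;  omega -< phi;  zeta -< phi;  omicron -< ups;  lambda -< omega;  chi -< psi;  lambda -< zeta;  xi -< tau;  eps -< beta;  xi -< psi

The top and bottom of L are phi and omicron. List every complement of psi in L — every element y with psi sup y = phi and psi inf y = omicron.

alpha, eps, lambda

Need y with psi ∨ y = phi and psi ∧ y = omicron.
Checking each element gives: alpha, eps, lambda.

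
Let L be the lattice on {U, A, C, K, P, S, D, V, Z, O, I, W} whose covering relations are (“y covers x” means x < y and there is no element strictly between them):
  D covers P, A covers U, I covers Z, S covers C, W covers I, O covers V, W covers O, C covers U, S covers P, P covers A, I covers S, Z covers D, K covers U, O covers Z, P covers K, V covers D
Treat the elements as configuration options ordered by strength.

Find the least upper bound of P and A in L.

Common upper bounds of {P, A}: D, I, O, P, S, V, W, Z.
The least among these is P.

P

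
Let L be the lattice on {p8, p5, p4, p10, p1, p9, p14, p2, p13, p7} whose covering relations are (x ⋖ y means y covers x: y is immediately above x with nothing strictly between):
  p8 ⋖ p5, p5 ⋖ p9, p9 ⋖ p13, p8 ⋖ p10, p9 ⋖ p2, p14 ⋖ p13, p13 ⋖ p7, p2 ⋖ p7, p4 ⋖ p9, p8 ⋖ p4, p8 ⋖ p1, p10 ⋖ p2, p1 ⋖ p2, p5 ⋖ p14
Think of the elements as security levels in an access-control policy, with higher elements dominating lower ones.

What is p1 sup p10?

p2

Common upper bounds of {p1, p10}: p2, p7.
The least among these is p2.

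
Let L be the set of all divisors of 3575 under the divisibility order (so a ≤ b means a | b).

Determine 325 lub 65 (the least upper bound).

325

Common upper bounds of {325, 65}: 325, 3575.
The least among these is 325.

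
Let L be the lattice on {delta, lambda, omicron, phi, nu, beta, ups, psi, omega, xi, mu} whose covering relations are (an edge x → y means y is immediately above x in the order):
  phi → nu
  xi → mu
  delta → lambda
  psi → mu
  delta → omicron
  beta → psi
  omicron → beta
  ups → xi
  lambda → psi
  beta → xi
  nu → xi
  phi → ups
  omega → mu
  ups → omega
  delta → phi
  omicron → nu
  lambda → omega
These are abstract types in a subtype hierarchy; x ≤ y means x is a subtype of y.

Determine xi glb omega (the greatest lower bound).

ups

Common lower bounds of {xi, omega}: delta, phi, ups.
The greatest among these is ups.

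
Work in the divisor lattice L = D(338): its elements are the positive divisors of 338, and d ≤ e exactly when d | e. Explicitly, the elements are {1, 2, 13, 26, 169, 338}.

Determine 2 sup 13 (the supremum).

In the divisibility order, the join is the least common multiple: lcm(2, 13) = 26.

26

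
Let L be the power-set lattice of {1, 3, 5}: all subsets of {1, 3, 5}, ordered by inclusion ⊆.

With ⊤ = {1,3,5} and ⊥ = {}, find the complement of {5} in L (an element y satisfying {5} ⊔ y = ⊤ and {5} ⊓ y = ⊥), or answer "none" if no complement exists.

{1,3}

Need y with {5} ∨ y = {1,3,5} and {5} ∧ y = {}.
Checking each element gives: {1,3}.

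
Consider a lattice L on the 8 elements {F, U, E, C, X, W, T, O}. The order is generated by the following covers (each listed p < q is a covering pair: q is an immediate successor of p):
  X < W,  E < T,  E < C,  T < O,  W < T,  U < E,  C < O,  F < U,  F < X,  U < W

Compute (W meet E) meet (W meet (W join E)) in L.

U

W ∧ E = U
W ∨ E = T
W ∧ T = W
U ∧ W = U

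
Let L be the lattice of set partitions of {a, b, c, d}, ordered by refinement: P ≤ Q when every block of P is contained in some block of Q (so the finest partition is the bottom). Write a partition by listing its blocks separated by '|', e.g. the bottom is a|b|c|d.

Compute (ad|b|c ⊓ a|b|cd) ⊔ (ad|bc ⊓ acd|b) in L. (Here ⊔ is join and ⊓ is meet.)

ad|b|c

ad|b|c ∧ a|b|cd = a|b|c|d
ad|bc ∧ acd|b = ad|b|c
a|b|c|d ∨ ad|b|c = ad|b|c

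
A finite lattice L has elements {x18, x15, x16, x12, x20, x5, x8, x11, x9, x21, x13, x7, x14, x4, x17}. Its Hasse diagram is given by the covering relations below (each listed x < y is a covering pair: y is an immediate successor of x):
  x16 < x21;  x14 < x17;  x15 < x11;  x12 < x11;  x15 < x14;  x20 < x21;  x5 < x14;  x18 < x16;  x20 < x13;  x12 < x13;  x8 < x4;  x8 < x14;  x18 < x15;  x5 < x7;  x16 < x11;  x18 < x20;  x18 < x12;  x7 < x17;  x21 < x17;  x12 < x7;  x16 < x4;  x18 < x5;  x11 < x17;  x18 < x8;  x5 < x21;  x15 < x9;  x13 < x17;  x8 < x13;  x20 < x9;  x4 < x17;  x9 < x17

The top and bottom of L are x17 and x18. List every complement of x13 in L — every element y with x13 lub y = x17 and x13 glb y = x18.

x15, x16, x5

Need y with x13 ∨ y = x17 and x13 ∧ y = x18.
Checking each element gives: x15, x16, x5.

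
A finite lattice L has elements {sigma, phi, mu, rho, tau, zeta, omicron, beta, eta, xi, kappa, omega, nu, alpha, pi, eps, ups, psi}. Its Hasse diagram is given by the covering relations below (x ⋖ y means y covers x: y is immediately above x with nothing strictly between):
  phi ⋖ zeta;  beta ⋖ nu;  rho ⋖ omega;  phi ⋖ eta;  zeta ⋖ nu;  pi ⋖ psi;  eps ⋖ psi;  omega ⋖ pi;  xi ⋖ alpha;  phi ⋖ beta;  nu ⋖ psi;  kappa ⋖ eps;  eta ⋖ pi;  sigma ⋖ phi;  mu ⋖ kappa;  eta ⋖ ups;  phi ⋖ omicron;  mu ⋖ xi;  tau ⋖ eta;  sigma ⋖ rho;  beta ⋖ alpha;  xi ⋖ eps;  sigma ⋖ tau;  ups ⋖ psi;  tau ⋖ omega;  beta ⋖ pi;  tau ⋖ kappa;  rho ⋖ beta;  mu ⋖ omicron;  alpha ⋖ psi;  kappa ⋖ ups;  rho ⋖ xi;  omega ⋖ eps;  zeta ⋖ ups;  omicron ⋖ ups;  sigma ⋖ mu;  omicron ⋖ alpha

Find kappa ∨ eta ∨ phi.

ups

Common upper bounds of {kappa, eta, phi}: psi, ups.
The least among these is ups.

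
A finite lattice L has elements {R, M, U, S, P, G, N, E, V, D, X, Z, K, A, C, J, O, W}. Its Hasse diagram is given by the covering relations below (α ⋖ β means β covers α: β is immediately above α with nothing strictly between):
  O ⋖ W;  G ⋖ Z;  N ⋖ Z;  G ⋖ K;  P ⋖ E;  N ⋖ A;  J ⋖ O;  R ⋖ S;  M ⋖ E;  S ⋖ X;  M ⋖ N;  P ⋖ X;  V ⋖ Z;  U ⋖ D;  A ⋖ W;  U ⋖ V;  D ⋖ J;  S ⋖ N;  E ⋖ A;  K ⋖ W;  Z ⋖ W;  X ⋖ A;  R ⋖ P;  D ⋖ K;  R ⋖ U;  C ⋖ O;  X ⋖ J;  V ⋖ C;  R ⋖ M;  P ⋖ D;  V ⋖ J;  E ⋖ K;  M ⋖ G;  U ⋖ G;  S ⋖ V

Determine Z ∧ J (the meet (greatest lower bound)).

V

Common lower bounds of {Z, J}: R, S, U, V.
The greatest among these is V.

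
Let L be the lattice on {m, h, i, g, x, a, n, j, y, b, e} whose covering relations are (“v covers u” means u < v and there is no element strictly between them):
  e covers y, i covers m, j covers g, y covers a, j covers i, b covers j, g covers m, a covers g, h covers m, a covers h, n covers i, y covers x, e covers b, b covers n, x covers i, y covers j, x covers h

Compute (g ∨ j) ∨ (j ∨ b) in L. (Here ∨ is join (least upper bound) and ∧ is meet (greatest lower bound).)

g ∨ j = j
j ∨ b = b
j ∨ b = b

b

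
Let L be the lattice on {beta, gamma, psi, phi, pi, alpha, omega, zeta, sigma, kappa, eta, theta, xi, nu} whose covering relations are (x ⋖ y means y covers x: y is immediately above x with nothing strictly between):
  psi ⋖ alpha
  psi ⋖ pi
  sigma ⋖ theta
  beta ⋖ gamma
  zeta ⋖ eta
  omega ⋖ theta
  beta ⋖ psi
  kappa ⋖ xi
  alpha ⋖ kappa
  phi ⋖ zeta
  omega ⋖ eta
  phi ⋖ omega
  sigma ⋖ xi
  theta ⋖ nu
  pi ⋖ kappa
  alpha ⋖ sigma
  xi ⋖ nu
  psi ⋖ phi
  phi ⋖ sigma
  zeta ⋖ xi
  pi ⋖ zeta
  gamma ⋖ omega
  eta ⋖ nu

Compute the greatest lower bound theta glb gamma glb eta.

gamma

Common lower bounds of {theta, gamma, eta}: beta, gamma.
The greatest among these is gamma.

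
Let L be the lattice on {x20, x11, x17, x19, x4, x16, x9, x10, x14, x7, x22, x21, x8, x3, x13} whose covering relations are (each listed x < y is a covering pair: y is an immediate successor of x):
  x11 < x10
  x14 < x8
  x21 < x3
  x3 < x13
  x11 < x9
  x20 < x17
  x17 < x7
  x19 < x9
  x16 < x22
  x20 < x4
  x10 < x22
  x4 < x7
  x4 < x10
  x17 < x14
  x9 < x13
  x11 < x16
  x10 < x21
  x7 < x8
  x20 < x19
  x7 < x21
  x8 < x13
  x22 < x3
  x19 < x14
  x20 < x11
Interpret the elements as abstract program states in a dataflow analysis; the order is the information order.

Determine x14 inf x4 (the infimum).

x20

Common lower bounds of {x14, x4}: x20.
The greatest among these is x20.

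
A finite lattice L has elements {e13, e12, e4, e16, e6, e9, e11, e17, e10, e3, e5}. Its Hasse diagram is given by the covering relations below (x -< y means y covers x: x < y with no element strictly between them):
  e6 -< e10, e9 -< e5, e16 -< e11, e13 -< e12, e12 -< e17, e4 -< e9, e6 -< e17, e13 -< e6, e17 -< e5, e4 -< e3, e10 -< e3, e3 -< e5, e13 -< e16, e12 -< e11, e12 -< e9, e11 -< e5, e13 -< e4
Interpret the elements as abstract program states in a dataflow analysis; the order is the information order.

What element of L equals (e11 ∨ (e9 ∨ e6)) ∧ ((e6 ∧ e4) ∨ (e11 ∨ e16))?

e9 ∨ e6 = e5
e11 ∨ e5 = e5
e6 ∧ e4 = e13
e11 ∨ e16 = e11
e13 ∨ e11 = e11
e5 ∧ e11 = e11

e11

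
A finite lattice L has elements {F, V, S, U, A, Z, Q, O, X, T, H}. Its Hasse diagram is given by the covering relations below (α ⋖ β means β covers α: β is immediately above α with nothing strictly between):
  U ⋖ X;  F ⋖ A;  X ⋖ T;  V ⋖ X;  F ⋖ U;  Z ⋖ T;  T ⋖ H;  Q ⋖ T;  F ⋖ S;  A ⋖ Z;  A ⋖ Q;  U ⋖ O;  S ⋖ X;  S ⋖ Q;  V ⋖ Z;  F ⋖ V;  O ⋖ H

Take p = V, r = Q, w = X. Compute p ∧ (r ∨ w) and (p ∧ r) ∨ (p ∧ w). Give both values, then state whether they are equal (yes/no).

V; V; yes

r ∨ w = T, so p ∧ (r ∨ w) = V ∧ T = V.
p ∧ r = F and p ∧ w = V, so (p ∧ r) ∨ (p ∧ w) = F ∨ V = V.
Equal: yes.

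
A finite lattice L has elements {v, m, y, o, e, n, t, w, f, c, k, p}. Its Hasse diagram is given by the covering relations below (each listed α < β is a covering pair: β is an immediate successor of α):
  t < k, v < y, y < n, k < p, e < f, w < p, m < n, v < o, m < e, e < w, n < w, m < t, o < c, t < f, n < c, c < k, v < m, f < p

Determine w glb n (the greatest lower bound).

n

Common lower bounds of {w, n}: m, n, v, y.
The greatest among these is n.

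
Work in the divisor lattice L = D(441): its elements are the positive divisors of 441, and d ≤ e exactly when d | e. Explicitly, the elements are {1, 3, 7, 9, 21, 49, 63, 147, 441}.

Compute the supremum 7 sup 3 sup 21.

In the divisibility order, the join is the least common multiple: lcm(7, 3, 21) = 21.

21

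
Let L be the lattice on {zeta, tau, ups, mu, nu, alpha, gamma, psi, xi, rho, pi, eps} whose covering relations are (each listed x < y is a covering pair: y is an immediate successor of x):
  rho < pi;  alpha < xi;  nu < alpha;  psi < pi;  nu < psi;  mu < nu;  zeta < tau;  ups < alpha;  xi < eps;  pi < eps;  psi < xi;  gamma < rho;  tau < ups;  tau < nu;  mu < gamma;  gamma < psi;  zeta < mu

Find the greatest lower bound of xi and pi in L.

psi

Common lower bounds of {xi, pi}: gamma, mu, nu, psi, tau, zeta.
The greatest among these is psi.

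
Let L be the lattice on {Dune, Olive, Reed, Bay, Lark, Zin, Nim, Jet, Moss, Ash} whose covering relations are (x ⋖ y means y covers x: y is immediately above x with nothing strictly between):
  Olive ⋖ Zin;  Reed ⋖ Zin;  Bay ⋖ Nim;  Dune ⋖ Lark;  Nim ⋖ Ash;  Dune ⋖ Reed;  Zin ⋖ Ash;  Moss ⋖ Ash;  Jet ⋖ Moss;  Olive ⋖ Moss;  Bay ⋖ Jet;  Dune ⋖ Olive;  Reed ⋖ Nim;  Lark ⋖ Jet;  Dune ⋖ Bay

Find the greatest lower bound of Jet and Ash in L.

Jet

Common lower bounds of {Jet, Ash}: Bay, Dune, Jet, Lark.
The greatest among these is Jet.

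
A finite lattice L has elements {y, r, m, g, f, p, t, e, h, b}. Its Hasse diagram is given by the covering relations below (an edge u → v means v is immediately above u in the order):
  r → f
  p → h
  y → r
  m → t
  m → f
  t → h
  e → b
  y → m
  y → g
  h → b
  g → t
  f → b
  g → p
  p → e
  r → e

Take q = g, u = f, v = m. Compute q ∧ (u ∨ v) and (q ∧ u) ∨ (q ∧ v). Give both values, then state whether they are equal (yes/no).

u ∨ v = f, so q ∧ (u ∨ v) = g ∧ f = y.
q ∧ u = y and q ∧ v = y, so (q ∧ u) ∨ (q ∧ v) = y ∨ y = y.
Equal: yes.

y; y; yes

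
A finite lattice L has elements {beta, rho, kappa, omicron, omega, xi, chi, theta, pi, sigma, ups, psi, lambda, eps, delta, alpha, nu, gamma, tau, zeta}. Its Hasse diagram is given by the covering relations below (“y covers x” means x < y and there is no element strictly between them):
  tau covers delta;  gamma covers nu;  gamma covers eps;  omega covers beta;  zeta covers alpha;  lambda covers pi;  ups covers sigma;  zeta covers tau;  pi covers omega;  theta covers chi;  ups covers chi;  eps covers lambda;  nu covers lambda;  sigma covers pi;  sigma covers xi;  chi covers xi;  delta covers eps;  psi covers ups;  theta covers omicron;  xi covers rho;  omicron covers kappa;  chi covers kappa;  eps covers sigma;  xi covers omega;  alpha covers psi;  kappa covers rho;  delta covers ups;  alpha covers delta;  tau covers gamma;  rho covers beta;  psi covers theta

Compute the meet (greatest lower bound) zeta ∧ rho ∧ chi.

Common lower bounds of {zeta, rho, chi}: beta, rho.
The greatest among these is rho.

rho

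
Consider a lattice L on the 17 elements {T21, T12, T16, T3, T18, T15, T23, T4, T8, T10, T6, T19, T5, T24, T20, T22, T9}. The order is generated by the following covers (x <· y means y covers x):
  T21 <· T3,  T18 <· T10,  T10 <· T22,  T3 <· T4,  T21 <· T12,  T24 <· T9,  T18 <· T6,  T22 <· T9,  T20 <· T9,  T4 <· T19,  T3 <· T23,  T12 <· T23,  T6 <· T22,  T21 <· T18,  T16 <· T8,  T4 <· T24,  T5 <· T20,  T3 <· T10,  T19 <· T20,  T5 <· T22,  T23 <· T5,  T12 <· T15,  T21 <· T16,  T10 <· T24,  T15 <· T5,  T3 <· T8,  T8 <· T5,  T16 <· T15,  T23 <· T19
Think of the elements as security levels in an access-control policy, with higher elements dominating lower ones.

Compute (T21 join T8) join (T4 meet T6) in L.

T8

T21 ∨ T8 = T8
T4 ∧ T6 = T21
T8 ∨ T21 = T8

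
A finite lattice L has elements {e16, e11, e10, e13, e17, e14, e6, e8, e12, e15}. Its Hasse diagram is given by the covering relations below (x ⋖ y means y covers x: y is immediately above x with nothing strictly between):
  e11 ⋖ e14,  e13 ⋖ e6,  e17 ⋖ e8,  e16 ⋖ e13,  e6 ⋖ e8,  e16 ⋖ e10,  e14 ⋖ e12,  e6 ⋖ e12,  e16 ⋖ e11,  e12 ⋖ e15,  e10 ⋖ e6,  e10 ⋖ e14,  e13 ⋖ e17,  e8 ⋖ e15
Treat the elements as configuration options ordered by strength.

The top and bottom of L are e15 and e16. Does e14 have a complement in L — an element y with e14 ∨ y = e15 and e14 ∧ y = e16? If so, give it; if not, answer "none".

e17

Need y with e14 ∨ y = e15 and e14 ∧ y = e16.
Checking each element gives: e17.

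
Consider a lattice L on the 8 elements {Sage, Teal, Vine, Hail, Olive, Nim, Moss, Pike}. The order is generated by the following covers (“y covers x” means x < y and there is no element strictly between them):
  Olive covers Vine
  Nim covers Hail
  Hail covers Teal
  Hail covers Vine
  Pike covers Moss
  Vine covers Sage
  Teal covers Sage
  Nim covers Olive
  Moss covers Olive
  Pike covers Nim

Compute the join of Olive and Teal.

Nim

Common upper bounds of {Olive, Teal}: Nim, Pike.
The least among these is Nim.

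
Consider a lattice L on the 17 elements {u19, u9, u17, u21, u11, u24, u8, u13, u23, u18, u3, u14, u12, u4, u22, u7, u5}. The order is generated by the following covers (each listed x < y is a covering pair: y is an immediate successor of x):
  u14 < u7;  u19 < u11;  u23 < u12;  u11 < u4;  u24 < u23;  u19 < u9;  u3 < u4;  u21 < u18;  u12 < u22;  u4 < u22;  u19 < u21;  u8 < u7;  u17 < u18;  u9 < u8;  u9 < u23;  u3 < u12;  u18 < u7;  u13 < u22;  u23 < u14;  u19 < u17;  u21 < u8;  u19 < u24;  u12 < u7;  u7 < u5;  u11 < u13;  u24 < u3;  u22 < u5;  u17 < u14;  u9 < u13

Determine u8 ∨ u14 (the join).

Common upper bounds of {u8, u14}: u5, u7.
The least among these is u7.

u7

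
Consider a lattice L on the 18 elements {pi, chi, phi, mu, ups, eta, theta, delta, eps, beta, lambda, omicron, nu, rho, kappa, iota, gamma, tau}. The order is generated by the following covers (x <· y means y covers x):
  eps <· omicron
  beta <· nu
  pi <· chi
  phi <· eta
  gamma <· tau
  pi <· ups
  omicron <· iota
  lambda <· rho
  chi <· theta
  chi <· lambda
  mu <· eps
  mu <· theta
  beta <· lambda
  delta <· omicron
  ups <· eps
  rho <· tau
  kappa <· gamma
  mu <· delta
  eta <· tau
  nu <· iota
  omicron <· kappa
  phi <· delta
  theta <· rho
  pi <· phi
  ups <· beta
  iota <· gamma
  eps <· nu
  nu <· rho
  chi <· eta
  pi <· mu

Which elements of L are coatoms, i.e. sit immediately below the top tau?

The coatoms are exactly the elements covered by tau: eta, gamma, rho.

eta, gamma, rho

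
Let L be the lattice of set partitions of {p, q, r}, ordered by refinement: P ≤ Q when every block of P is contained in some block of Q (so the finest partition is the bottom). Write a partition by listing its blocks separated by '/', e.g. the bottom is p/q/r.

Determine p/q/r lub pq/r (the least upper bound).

pq/r

The join of p/q/r and pq/r merges any blocks that overlap across the partitions, giving pq/r.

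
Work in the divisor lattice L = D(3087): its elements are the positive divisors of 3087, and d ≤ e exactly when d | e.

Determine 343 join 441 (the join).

3087

In the divisibility order, the join is the least common multiple: lcm(343, 441) = 3087.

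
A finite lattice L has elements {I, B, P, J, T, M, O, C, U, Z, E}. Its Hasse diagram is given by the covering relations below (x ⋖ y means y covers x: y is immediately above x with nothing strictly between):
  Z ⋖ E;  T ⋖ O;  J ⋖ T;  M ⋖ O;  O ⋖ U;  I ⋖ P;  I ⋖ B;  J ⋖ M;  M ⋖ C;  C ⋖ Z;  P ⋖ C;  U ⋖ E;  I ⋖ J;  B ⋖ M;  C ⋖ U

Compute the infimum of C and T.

J

Common lower bounds of {C, T}: I, J.
The greatest among these is J.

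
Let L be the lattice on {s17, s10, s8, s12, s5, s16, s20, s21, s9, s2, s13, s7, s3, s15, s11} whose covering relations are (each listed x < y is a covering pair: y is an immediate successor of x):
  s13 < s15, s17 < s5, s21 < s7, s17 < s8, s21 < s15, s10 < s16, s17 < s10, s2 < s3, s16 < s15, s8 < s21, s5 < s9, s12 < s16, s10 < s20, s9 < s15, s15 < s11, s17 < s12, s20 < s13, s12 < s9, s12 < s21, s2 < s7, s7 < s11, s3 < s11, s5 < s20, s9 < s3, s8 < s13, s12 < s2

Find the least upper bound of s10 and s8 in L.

Common upper bounds of {s10, s8}: s11, s13, s15.
The least among these is s13.

s13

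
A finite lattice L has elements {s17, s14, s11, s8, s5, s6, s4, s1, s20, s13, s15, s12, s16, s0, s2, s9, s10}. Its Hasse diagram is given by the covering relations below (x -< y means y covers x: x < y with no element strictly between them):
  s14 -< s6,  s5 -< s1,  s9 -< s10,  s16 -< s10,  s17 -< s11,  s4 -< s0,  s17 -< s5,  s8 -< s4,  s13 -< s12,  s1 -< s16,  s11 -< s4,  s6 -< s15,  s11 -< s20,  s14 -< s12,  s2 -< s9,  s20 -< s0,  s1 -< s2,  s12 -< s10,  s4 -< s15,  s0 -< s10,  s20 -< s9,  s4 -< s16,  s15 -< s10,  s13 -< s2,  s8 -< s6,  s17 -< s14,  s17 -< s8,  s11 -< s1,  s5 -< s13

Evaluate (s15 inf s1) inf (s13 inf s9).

s17

s15 ∧ s1 = s11
s13 ∧ s9 = s13
s11 ∧ s13 = s17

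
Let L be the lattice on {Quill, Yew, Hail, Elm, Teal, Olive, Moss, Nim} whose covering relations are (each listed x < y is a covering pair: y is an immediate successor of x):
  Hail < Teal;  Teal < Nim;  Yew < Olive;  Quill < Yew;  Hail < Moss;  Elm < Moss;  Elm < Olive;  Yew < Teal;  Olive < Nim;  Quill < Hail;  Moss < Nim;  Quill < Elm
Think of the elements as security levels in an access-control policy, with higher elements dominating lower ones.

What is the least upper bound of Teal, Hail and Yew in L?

Teal

Common upper bounds of {Teal, Hail, Yew}: Nim, Teal.
The least among these is Teal.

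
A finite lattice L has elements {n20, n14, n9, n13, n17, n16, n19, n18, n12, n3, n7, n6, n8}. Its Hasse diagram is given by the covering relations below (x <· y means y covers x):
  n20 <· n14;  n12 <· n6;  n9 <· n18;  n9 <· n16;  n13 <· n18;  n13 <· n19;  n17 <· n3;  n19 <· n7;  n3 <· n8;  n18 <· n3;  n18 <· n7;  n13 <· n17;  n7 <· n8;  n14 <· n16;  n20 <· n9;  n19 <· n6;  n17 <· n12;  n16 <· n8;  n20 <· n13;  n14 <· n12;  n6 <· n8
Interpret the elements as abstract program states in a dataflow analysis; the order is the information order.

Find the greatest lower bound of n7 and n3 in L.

n18

Common lower bounds of {n7, n3}: n13, n18, n20, n9.
The greatest among these is n18.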